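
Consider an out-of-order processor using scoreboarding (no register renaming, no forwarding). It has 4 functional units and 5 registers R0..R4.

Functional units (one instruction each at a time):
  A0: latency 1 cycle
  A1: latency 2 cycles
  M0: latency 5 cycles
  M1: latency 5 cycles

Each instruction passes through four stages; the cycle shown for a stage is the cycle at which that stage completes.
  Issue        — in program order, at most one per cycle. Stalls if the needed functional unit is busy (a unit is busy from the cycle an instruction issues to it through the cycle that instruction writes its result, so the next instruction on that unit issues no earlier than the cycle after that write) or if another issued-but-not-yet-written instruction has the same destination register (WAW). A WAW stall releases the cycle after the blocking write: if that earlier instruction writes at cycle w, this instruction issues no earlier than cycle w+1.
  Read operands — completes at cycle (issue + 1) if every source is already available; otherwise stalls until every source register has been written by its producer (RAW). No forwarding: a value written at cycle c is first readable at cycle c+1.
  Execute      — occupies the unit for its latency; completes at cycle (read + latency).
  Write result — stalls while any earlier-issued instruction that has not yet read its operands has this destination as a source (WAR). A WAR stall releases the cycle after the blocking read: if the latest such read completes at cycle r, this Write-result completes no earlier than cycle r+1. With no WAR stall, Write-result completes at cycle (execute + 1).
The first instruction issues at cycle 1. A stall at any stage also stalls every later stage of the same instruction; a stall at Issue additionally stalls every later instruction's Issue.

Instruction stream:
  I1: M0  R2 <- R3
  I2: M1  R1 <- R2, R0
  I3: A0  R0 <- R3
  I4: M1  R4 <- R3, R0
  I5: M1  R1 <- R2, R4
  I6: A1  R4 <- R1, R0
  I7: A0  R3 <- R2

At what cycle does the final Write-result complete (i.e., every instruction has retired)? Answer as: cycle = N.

cycle = 35

I1  is:1  ro:2  ex:7  wr:8
I2  is:2  ro:9  ex:14  wr:15  — RAW R2: wait I1 write@8
I3  is:3  ro:4  ex:5  wr:10  — WAR R0: wait I2 read@9
I4  is:16  ro:17  ex:22  wr:23  — struct: M1 busy until I2 writes@15
I5  is:24  ro:25  ex:30  wr:31  — struct: M1 busy until I4 writes@23
I6  is:25  ro:32  ex:34  wr:35  — RAW R1: wait I5 write@31
I7  is:26  ro:27  ex:28  wr:29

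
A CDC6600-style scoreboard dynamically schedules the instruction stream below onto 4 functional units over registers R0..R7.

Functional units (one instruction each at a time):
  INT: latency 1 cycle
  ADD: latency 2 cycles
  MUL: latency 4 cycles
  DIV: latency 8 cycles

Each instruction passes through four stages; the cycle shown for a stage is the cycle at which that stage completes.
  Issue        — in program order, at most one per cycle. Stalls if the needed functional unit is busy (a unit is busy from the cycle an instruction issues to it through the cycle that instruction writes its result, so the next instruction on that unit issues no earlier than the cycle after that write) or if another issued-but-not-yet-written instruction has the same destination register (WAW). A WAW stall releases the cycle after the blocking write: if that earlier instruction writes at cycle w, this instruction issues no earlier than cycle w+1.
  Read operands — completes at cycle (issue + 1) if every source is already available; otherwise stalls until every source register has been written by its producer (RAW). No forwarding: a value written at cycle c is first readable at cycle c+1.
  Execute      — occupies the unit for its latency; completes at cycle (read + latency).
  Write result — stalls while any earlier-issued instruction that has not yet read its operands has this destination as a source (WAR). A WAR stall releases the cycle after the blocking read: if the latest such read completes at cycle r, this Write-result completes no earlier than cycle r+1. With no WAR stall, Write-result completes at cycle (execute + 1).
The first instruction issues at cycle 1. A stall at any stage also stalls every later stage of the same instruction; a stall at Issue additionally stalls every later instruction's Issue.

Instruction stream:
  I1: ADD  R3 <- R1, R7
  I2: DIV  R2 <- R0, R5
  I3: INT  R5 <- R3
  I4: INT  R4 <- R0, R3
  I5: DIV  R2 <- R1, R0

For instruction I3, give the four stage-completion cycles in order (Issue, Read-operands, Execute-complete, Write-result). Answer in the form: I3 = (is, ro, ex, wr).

I3 = (3, 6, 7, 8)

cycle 1: I1→ADD
cycle 2: I1 RO, I2→DIV
cycle 3: I2 RO, I3→INT
cycle 4: I1 EX
cycle 5: I1 WR R3
cycle 6: I3 RO
cycle 7: I3 EX
cycle 8: I3 WR R5
cycle 9: I4→INT
cycle 10: I4 RO
cycle 11: I2 EX, I4 EX
cycle 12: I2 WR R2, I4 WR R4
cycle 13: I5→DIV
cycle 14: I5 RO
cycle 22: I5 EX
cycle 23: I5 WR R2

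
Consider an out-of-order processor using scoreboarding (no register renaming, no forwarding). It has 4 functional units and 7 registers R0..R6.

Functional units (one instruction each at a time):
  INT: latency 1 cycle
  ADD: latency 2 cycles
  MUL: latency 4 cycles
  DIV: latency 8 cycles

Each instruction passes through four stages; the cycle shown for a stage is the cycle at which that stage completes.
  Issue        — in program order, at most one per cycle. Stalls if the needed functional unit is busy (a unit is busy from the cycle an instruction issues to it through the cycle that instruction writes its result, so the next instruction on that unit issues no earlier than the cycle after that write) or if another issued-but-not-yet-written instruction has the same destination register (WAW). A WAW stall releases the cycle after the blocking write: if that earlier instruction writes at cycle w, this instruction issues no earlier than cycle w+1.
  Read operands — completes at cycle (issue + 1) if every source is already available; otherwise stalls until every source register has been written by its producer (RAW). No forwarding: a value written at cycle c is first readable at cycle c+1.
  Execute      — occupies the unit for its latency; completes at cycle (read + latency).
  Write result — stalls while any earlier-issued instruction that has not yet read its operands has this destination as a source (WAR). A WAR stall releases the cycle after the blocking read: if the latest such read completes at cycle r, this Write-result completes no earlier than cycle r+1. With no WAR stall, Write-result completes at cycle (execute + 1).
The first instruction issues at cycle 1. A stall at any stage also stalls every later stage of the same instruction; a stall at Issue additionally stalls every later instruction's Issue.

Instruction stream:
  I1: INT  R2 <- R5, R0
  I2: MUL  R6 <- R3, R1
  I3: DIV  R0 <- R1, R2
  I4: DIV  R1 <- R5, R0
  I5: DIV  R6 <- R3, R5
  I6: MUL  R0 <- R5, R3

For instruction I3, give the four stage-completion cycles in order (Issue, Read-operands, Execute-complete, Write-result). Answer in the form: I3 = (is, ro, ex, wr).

[1] I1 issues→INT
[2] I1 reads; I2 issues→MUL
[3] I1 exec-done; I2 reads; I3 issues→DIV
[4] I1 writes R2
[5] I3 reads
[7] I2 exec-done
[8] I2 writes R6
[13] I3 exec-done
[14] I3 writes R0
[15] I4 issues→DIV
[16] I4 reads
[24] I4 exec-done
[25] I4 writes R1
[26] I5 issues→DIV
[27] I5 reads; I6 issues→MUL
[28] I6 reads
[32] I6 exec-done
[33] I6 writes R0
[35] I5 exec-done
[36] I5 writes R6

I3 = (3, 5, 13, 14)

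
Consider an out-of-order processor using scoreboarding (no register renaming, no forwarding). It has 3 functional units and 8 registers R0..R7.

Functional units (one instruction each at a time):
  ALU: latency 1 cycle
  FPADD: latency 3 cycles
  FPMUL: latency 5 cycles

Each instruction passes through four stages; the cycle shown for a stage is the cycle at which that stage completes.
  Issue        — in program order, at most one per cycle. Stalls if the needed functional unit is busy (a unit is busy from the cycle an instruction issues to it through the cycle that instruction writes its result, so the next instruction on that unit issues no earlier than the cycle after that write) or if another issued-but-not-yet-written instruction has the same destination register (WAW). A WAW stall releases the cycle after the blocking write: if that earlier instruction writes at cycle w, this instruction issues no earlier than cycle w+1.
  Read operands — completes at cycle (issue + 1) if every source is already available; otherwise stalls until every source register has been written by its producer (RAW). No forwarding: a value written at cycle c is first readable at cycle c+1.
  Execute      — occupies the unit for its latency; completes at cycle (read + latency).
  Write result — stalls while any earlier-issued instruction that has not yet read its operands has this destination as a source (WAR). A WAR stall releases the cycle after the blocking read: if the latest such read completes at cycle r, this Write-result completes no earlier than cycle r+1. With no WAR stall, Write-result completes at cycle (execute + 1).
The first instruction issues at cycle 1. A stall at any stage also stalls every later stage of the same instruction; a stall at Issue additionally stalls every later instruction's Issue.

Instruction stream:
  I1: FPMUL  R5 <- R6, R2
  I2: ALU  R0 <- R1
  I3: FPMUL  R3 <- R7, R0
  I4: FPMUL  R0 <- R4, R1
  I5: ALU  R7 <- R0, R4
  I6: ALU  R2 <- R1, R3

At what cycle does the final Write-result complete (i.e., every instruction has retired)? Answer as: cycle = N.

I1  is:1  ro:2  ex:7  wr:8
I2  is:2  ro:3  ex:4  wr:5
I3  is:9  ro:10  ex:15  wr:16  — struct: FPMUL busy until I1 writes@8
I4  is:17  ro:18  ex:23  wr:24  — struct: FPMUL busy until I3 writes@16
I5  is:18  ro:25  ex:26  wr:27  — RAW R0: wait I4 write@24
I6  is:28  ro:29  ex:30  wr:31  — struct: ALU busy until I5 writes@27

cycle = 31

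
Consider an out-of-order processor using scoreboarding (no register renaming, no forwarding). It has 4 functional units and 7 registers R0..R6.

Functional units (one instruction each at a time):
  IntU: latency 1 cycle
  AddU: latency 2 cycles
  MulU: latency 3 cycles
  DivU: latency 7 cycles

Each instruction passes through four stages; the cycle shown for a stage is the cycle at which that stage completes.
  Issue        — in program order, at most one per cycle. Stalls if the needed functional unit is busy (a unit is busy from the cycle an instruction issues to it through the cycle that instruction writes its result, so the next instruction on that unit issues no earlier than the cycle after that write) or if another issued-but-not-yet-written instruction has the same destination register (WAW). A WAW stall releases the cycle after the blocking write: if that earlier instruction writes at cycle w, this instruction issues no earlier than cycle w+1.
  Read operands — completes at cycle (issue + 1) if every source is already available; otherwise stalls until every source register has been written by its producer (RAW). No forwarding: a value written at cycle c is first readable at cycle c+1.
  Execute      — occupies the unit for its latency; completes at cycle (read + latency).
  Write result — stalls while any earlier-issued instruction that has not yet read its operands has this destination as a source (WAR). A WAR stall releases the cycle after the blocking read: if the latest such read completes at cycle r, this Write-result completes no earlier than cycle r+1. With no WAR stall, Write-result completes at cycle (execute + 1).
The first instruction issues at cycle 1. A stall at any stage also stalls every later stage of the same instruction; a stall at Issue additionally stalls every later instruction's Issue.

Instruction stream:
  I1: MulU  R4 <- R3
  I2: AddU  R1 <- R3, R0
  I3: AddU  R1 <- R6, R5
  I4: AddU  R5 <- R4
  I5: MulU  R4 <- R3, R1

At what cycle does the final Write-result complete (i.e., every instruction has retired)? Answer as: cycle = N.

[1] I1→MulU
[2] I1 RO, I2→AddU
[3] I2 RO
[5] I1 EX, I2 EX
[6] I1 WR R4, I2 WR R1
[7] I3→AddU
[8] I3 RO
[10] I3 EX
[11] I3 WR R1
[12] I4→AddU
[13] I4 RO, I5→MulU
[14] I5 RO
[15] I4 EX
[16] I4 WR R5
[17] I5 EX
[18] I5 WR R4

cycle = 18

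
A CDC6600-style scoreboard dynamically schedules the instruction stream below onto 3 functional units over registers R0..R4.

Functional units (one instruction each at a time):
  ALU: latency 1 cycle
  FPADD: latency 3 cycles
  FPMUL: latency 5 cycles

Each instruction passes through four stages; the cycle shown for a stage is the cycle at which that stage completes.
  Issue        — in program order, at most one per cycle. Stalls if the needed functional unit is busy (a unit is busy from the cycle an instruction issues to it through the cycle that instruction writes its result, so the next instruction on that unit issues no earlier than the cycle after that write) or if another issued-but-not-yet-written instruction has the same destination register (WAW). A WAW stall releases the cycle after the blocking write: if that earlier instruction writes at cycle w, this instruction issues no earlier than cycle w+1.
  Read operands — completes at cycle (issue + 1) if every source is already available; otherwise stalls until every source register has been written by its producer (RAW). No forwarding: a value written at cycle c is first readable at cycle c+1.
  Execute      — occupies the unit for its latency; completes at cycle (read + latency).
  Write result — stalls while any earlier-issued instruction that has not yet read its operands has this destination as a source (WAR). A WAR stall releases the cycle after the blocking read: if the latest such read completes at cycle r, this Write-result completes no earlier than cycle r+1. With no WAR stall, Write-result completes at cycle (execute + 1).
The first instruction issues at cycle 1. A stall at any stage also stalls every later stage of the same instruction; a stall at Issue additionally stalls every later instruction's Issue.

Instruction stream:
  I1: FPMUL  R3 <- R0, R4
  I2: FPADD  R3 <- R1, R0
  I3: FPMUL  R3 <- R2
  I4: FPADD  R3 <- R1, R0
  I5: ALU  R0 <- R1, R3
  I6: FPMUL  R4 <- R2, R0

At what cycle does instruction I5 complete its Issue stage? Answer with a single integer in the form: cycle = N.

t=1  I1→FPMUL
t=2  I1 RO
t=7  I1 EX
t=8  I1 WR R3
t=9  I2→FPADD
t=10  I2 RO
t=13  I2 EX
t=14  I2 WR R3
t=15  I3→FPMUL
t=16  I3 RO
t=21  I3 EX
t=22  I3 WR R3
t=23  I4→FPADD
t=24  I4 RO | I5→ALU
t=25  I6→FPMUL
t=27  I4 EX
t=28  I4 WR R3
t=29  I5 RO
t=30  I5 EX
t=31  I5 WR R0
t=32  I6 RO
t=37  I6 EX
t=38  I6 WR R4

cycle = 24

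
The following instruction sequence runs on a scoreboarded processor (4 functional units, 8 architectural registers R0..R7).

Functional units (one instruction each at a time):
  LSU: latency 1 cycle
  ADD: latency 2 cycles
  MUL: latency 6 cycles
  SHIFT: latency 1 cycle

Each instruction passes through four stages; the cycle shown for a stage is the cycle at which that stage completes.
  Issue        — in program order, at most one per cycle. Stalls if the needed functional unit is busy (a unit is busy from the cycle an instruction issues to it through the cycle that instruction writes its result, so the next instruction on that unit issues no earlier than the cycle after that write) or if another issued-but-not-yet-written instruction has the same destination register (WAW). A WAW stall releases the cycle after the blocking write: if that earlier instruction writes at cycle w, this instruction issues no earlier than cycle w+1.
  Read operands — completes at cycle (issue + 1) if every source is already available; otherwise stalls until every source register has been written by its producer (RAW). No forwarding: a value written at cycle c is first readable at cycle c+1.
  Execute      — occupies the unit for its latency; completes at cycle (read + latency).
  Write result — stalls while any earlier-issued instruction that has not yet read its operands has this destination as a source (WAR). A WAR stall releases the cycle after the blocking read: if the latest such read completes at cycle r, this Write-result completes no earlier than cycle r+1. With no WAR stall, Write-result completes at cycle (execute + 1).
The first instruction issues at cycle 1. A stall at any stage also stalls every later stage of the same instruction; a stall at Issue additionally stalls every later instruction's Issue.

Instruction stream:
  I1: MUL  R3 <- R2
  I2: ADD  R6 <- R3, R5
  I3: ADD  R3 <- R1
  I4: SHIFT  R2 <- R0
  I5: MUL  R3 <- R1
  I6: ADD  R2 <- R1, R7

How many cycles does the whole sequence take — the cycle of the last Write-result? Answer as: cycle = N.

cycle = 27

c1: I1 dispatched to MUL
c2: I1 operands ready, I2 dispatched to ADD
c8: I1 complete
c9: R3←I1
c10: I2 operands ready
c12: I2 complete
c13: R6←I2
c14: I3 dispatched to ADD
c15: I3 operands ready, I4 dispatched to SHIFT
c16: I4 operands ready
c17: I3 complete, I4 complete
c18: R3←I3, R2←I4
c19: I5 dispatched to MUL
c20: I5 operands ready, I6 dispatched to ADD
c21: I6 operands ready
c23: I6 complete
c24: R2←I6
c26: I5 complete
c27: R3←I5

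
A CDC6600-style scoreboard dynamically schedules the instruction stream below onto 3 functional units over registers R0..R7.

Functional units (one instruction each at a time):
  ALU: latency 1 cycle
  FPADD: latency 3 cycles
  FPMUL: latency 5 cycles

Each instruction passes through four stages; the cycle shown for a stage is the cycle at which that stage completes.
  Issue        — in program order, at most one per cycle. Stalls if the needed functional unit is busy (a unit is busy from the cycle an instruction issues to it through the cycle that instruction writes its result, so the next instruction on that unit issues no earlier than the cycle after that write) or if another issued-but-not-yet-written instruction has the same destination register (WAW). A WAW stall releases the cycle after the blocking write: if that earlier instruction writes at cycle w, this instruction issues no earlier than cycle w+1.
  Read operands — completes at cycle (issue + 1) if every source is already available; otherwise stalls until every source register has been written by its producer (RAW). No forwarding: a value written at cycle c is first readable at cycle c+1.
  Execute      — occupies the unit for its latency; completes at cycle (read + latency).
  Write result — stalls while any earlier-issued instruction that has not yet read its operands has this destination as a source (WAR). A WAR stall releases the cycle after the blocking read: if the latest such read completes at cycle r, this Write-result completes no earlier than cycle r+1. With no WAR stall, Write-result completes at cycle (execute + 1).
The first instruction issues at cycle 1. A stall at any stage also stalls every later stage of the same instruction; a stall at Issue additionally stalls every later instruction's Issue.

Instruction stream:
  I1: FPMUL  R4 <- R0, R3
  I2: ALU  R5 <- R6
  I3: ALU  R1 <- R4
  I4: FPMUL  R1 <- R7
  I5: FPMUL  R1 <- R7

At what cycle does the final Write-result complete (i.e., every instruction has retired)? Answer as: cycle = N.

c1: I1→FPMUL
c2: I1 RO, I2→ALU
c3: I2 RO
c4: I2 EX
c5: I2 WR R5
c6: I3→ALU
c7: I1 EX
c8: I1 WR R4
c9: I3 RO
c10: I3 EX
c11: I3 WR R1
c12: I4→FPMUL
c13: I4 RO
c18: I4 EX
c19: I4 WR R1
c20: I5→FPMUL
c21: I5 RO
c26: I5 EX
c27: I5 WR R1

cycle = 27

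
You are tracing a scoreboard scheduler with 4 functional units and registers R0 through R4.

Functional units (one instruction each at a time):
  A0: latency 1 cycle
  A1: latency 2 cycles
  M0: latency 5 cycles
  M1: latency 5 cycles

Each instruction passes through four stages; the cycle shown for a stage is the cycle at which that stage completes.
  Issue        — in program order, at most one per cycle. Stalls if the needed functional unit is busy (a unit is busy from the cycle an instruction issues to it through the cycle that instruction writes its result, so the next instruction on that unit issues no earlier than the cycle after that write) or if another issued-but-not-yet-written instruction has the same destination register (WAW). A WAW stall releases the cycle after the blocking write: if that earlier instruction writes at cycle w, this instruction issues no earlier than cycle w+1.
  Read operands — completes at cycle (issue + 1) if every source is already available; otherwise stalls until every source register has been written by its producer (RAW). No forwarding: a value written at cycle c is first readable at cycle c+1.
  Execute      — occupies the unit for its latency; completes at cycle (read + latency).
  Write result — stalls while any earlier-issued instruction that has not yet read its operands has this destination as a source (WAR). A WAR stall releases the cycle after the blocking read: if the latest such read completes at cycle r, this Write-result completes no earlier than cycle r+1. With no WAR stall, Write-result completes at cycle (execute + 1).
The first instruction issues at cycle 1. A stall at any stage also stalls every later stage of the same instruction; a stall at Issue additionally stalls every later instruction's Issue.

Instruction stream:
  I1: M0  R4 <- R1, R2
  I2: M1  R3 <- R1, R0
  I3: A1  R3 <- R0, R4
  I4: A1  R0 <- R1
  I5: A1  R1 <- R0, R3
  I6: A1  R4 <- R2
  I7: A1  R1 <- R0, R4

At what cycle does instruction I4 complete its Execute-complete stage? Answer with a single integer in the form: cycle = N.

cycle 1: I1 issues→M0
cycle 2: I1 reads · I2 issues→M1
cycle 3: I2 reads
cycle 7: I1 exec-done
cycle 8: I1 writes R4 · I2 exec-done
cycle 9: I2 writes R3
cycle 10: I3 issues→A1
cycle 11: I3 reads
cycle 13: I3 exec-done
cycle 14: I3 writes R3
cycle 15: I4 issues→A1
cycle 16: I4 reads
cycle 18: I4 exec-done
cycle 19: I4 writes R0
cycle 20: I5 issues→A1
cycle 21: I5 reads
cycle 23: I5 exec-done
cycle 24: I5 writes R1
cycle 25: I6 issues→A1
cycle 26: I6 reads
cycle 28: I6 exec-done
cycle 29: I6 writes R4
cycle 30: I7 issues→A1
cycle 31: I7 reads
cycle 33: I7 exec-done
cycle 34: I7 writes R1

cycle = 18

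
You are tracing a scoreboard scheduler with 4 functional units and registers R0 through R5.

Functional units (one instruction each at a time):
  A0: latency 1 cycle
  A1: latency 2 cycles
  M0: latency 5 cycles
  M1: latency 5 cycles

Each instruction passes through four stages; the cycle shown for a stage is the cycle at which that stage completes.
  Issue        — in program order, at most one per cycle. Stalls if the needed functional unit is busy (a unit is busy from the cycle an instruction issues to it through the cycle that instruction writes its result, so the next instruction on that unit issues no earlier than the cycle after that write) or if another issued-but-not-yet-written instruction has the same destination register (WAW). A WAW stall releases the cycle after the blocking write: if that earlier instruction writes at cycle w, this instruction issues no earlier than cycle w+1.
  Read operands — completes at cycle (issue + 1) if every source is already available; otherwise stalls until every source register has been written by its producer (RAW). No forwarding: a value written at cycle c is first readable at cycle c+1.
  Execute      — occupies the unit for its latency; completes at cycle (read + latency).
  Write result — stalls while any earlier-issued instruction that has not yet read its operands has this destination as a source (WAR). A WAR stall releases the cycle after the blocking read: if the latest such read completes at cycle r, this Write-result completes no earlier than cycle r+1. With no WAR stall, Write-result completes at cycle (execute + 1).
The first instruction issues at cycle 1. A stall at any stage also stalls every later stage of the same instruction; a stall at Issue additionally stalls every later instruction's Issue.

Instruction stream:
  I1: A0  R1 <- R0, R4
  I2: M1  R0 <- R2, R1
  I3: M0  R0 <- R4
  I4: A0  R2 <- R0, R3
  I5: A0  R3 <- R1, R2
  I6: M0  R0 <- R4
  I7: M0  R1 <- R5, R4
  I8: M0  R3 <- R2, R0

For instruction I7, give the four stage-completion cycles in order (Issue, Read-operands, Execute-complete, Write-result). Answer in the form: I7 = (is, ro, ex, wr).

  I1 | 1 | 2 | 3 | 4
  I2 | 2 | 5 | 10 | 11   RAW R1: wait I1 write@4
  I3 | 12 | 13 | 18 | 19   WAW R0: wait I2 write@11
  I4 | 13 | 20 | 21 | 22   RAW R0: wait I3 write@19
  I5 | 23 | 24 | 25 | 26   struct: A0 busy until I4 writes@22
  I6 | 24 | 25 | 30 | 31
  I7 | 32 | 33 | 38 | 39   struct: M0 busy until I6 writes@31
  I8 | 40 | 41 | 46 | 47   struct: M0 busy until I7 writes@39

I7 = (32, 33, 38, 39)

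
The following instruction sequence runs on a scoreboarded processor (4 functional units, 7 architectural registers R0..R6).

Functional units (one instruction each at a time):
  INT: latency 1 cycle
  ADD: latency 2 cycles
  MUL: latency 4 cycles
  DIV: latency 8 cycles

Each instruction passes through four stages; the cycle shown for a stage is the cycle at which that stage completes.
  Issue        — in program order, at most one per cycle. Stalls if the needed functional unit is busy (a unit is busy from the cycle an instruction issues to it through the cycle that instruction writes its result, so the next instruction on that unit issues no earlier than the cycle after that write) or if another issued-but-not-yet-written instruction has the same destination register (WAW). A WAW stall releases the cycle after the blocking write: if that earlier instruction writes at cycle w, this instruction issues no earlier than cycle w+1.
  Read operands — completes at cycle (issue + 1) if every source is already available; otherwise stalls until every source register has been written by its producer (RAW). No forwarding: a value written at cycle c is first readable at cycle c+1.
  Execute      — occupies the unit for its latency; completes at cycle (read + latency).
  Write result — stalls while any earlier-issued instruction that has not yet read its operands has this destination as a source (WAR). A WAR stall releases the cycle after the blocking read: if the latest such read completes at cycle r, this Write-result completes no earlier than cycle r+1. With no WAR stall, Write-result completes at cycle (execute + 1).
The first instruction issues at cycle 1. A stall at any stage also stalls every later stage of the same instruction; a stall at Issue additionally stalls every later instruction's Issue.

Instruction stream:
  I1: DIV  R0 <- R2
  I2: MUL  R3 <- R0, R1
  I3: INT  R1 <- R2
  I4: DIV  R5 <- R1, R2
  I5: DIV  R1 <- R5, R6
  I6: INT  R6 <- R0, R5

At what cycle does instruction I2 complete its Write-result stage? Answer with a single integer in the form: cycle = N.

cycle = 17

c1: issue I1 (DIV)
c2: I1 read-ops | issue I2 (MUL)
c3: issue I3 (INT)
c4: I3 read-ops
c5: I3 finished on INT
c10: I1 finished on DIV
c11: I1→R0
c12: I2 read-ops | issue I4 (DIV)
c13: I3→R1
c14: I4 read-ops
c16: I2 finished on MUL
c17: I2→R3
c22: I4 finished on DIV
c23: I4→R5
c24: issue I5 (DIV)
c25: I5 read-ops | issue I6 (INT)
c26: I6 read-ops
c27: I6 finished on INT
c28: I6→R6
c33: I5 finished on DIV
c34: I5→R1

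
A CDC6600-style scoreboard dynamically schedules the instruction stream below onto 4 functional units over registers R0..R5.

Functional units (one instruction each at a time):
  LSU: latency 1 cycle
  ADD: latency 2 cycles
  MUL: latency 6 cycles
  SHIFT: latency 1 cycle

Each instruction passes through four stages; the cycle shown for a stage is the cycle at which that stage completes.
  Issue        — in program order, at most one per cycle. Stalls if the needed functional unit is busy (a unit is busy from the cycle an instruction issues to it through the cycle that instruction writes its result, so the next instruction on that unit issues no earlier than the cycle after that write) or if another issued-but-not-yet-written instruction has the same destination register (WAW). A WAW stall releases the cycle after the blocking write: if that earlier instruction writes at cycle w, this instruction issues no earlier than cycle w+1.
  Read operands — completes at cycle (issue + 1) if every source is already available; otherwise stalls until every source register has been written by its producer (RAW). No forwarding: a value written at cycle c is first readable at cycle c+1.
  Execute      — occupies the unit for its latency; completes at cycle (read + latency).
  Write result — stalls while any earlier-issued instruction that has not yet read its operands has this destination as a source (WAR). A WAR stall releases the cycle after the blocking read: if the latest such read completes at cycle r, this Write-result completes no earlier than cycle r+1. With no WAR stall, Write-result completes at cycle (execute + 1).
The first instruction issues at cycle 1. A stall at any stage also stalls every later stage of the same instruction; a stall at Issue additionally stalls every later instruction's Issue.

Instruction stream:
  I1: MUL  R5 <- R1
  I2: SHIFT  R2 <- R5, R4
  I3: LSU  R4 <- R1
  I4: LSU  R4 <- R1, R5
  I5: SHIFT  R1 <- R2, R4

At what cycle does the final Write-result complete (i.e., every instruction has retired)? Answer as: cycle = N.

cycle = 18

I1  is:1  ro:2  ex:8  wr:9
I2  is:2  ro:10  ex:11  wr:12  — RAW R5: wait I1 write@9
I3  is:3  ro:4  ex:5  wr:11  — WAR R4: wait I2 read@10
I4  is:12  ro:13  ex:14  wr:15  — struct: LSU busy until I3 writes@11
I5  is:13  ro:16  ex:17  wr:18  — RAW R4: wait I4 write@15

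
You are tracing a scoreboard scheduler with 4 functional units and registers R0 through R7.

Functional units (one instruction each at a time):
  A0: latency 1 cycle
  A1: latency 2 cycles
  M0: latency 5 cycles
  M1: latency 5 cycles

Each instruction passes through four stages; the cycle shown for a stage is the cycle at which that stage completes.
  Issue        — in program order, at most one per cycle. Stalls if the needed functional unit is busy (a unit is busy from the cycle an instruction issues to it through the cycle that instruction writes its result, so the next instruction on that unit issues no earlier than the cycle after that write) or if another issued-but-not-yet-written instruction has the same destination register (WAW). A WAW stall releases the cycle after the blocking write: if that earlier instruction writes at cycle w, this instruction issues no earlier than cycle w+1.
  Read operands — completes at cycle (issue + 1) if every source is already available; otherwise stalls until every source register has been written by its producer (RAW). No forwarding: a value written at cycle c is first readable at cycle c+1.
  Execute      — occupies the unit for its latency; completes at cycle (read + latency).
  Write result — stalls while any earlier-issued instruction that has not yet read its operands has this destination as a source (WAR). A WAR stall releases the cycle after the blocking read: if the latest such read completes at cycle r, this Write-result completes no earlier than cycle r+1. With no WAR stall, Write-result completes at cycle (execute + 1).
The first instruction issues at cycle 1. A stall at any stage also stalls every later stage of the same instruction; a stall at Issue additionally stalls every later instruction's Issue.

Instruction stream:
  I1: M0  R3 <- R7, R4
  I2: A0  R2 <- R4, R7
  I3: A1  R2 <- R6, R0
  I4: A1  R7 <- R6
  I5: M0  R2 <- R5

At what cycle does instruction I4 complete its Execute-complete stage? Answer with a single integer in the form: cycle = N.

cycle = 14

[I1] 1/2/7/8
[I2] 2/3/4/5
[I3] 6/7/9/10  (WAW R2: wait I2 write@5)
[I4] 11/12/14/15  (struct: A1 busy until I3 writes@10)
[I5] 12/13/18/19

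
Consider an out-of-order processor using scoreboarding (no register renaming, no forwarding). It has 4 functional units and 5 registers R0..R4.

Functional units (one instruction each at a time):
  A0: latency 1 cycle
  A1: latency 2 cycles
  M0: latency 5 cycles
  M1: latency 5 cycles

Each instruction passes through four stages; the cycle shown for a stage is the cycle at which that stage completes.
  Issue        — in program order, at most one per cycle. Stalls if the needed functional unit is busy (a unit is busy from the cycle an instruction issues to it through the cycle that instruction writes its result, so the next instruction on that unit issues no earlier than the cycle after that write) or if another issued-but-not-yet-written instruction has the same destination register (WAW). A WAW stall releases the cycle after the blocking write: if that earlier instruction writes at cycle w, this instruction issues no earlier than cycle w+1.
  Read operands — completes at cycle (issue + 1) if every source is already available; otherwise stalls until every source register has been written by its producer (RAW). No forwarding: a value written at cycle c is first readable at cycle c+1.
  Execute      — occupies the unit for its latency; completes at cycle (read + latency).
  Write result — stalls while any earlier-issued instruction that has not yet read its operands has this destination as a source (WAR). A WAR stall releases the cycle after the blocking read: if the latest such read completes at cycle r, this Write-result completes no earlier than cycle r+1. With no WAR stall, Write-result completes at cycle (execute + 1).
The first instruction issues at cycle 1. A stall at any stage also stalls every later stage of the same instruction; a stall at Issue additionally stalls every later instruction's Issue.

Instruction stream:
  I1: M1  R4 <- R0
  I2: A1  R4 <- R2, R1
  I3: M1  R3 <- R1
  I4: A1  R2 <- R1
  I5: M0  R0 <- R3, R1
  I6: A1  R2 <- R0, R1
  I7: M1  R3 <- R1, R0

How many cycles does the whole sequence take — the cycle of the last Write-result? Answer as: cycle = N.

[1] issue I1 (M1)
[2] I1 read-ops
[7] I1 finished on M1
[8] I1→R4
[9] issue I2 (A1)
[10] I2 read-ops; issue I3 (M1)
[11] I3 read-ops
[12] I2 finished on A1
[13] I2→R4
[14] issue I4 (A1)
[15] I4 read-ops; issue I5 (M0)
[16] I3 finished on M1
[17] I3→R3; I4 finished on A1
[18] I4→R2; I5 read-ops
[19] issue I6 (A1)
[20] issue I7 (M1)
[23] I5 finished on M0
[24] I5→R0
[25] I6 read-ops; I7 read-ops
[27] I6 finished on A1
[28] I6→R2
[30] I7 finished on M1
[31] I7→R3

cycle = 31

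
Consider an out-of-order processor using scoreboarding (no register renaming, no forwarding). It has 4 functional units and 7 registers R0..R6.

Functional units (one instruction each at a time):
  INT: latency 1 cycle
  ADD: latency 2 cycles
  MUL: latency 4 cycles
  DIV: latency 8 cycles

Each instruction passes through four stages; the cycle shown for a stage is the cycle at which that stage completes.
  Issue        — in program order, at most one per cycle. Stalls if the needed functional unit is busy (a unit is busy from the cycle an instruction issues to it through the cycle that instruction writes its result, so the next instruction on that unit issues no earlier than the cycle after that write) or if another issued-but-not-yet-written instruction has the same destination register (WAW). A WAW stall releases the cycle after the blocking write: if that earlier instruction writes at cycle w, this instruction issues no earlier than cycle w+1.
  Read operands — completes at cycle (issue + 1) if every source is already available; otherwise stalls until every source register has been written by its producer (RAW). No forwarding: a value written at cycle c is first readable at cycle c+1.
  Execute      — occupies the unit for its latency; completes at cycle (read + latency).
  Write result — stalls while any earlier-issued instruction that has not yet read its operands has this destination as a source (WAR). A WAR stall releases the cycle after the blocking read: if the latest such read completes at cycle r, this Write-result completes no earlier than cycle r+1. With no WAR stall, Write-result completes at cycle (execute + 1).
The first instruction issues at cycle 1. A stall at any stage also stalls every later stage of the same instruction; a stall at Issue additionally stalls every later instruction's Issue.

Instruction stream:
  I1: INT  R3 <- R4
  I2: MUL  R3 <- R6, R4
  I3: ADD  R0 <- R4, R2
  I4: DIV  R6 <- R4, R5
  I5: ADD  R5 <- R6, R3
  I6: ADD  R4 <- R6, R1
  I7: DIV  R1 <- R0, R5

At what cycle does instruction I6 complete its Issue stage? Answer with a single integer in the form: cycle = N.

cycle = 22

  I1 | 1 | 2 | 3 | 4
  I2 | 5 | 6 | 10 | 11   WAW R3: wait I1 write@4
  I3 | 6 | 7 | 9 | 10
  I4 | 7 | 8 | 16 | 17
  I5 | 11 | 18 | 20 | 21   struct: ADD busy until I3 writes@10 · RAW R6: wait I4 write@17
  I6 | 22 | 23 | 25 | 26   struct: ADD busy until I5 writes@21
  I7 | 23 | 24 | 32 | 33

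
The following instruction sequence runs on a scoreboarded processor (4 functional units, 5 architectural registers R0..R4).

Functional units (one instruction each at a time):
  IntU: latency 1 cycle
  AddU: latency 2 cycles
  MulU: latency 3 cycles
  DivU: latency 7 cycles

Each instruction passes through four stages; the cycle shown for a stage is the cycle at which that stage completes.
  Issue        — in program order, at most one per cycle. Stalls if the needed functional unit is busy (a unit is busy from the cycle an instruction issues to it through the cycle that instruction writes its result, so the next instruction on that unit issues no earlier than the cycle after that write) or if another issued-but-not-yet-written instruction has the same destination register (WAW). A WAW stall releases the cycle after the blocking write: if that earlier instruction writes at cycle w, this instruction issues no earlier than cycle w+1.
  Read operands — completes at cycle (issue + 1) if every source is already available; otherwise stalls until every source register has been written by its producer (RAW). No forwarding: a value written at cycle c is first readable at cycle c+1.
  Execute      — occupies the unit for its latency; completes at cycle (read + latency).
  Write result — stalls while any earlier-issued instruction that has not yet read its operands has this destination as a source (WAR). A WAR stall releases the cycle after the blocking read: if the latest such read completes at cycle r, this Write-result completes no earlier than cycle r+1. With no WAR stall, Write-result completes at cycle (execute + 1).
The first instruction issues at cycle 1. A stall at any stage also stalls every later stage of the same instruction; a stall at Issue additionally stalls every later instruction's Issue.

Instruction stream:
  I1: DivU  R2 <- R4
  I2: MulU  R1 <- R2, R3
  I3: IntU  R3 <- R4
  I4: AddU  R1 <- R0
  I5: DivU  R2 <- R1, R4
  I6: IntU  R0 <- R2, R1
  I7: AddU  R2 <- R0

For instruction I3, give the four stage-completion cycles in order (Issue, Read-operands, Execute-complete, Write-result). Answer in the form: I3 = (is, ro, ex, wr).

[1] issue I1 (DivU)
[2] I1 read-ops; issue I2 (MulU)
[3] issue I3 (IntU)
[4] I3 read-ops
[5] I3 finished on IntU
[9] I1 finished on DivU
[10] I1→R2
[11] I2 read-ops
[12] I3→R3
[14] I2 finished on MulU
[15] I2→R1
[16] issue I4 (AddU)
[17] I4 read-ops; issue I5 (DivU)
[18] issue I6 (IntU)
[19] I4 finished on AddU
[20] I4→R1
[21] I5 read-ops
[28] I5 finished on DivU
[29] I5→R2
[30] I6 read-ops; issue I7 (AddU)
[31] I6 finished on IntU
[32] I6→R0
[33] I7 read-ops
[35] I7 finished on AddU
[36] I7→R2

I3 = (3, 4, 5, 12)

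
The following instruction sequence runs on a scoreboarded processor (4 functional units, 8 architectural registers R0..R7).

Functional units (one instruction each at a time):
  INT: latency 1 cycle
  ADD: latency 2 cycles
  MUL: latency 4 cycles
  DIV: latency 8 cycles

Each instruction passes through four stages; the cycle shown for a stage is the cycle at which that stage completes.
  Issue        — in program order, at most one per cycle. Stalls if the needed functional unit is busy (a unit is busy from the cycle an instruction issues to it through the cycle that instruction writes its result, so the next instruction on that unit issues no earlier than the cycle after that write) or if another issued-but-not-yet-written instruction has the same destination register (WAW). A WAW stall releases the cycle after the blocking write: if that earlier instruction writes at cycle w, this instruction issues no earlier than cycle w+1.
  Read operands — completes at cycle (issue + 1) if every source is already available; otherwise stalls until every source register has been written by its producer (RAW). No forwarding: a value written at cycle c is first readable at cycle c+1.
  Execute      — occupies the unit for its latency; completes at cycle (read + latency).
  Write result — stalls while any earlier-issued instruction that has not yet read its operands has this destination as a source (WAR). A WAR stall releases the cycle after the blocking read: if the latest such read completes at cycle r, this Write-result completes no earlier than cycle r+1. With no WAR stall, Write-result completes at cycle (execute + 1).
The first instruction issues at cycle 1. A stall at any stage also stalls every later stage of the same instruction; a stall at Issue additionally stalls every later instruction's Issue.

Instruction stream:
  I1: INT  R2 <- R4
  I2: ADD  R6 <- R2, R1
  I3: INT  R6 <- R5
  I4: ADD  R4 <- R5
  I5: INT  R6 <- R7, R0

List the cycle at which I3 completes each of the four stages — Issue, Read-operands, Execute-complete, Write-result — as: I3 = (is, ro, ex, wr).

I3 = (9, 10, 11, 12)

[1] I1 issues→INT
[2] I1 reads | I2 issues→ADD
[3] I1 exec-done
[4] I1 writes R2
[5] I2 reads
[7] I2 exec-done
[8] I2 writes R6
[9] I3 issues→INT
[10] I3 reads | I4 issues→ADD
[11] I3 exec-done | I4 reads
[12] I3 writes R6
[13] I4 exec-done | I5 issues→INT
[14] I4 writes R4 | I5 reads
[15] I5 exec-done
[16] I5 writes R6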